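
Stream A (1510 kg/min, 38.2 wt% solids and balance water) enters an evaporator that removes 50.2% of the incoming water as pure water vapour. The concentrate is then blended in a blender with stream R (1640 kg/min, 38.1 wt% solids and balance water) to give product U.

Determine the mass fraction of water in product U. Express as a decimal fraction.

Vapour removed = 0.502×0.618×1510 = 468.46 kg/min; concentrate = 1041.5 kg/min.
water reaching the mixer = 464.72 (from concentrate) + 1640×0.619 = 1479.9 kg/min.
Product flow = 1041.5 + 1640 = 2681.5 kg/min; water fraction = 0.5519.

0.5519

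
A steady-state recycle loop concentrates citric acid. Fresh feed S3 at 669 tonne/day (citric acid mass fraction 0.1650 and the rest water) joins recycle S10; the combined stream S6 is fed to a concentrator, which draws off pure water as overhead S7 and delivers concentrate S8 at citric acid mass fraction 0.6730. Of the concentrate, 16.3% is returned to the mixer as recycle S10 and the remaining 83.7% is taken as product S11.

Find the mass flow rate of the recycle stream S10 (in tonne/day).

31.94 tonne/day

Overall citric acid balance (none leaves overhead): citric acid in fresh feed = citric acid in product, i.e. 669×0.165 = (1−0.163)·S8·0.673.
S8 = 110.39/(0.673×0.837) = 195.96 tonne/day.
Recycle S10 = 0.163×195.96 = 31.942 tonne/day.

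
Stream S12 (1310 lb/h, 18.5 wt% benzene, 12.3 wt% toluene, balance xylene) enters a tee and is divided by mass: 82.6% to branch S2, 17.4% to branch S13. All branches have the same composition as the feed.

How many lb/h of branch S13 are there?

Branch S13 flow = 0.174×1310 = 227.94 lb/h.

227.9 lb/h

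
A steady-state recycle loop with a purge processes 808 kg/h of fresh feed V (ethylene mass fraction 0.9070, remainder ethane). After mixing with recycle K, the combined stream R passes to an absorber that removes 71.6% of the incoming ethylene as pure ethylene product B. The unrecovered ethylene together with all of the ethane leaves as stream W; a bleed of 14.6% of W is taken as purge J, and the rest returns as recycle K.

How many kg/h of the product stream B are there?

692.7 kg/h

ethylene in R: m_A = 808×0.907 + (1−0.146)·(1−0.716)·m_A, so m_A = 732.86/0.7575 = 967.51 kg/h.
Product B = 0.716×967.51 = 692.74 kg/h.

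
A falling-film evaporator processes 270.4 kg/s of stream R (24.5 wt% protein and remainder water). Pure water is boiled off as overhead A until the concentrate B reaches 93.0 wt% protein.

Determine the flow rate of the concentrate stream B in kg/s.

protein is conserved: 270.4×0.245 = 66.248 kg/s all reports to the concentrate.
Concentrate = 66.248/(target fraction) = 71.234 kg/s.

71.23 kg/s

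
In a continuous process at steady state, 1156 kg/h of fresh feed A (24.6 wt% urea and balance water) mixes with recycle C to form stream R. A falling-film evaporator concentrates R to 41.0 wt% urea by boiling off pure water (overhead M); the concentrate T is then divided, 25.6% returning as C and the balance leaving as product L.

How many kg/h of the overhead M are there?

Overall urea balance (none leaves overhead): urea in fresh feed = urea in product, i.e. 1156×0.246 = (1−0.256)·T·0.410.
T = 284.38/(0.410×0.744) = 932.26 kg/h.
Recycle C = 0.256×932.26 = 238.66 kg/h.
Combined feed R = 1156 + 238.66 = 1394.7 kg/h.
Overhead M = R − T = 1394.7 − 932.26 = 462.4 kg/h.

462.4 kg/h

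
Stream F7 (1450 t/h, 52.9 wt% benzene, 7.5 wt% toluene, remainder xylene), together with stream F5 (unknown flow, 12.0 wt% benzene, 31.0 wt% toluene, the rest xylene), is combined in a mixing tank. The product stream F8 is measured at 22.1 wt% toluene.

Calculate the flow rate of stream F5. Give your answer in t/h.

2379 t/h

Let F5 be the unknown flow. Total out = 1450 + F5.
toluene balance: 108.75 + 0.310·F5 = 0.221·(1450 + F5)
(0.310 − 0.221)·F5 = 0.221×1450 − 108.75 = 211.7
F5 = 211.7 / 0.089 = 2378.7 t/h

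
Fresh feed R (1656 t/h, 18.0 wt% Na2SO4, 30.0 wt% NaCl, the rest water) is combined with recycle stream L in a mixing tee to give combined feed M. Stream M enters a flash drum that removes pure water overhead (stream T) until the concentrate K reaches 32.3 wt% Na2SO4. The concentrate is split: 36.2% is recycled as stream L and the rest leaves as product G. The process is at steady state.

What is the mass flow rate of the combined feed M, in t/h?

Overall Na2SO4 balance (none leaves overhead): Na2SO4 in fresh feed = Na2SO4 in product, i.e. 1656×0.180 = (1−0.362)·K·0.323.
K = 298.08/(0.323×0.638) = 1446.5 t/h.
Recycle L = 0.362×1446.5 = 523.62 t/h.
Combined feed M = 1656 + 523.62 = 2179.6 t/h.

2180 t/h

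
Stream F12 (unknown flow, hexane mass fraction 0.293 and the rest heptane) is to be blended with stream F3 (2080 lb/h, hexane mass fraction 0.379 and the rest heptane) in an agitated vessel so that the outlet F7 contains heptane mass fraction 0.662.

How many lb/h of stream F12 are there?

Let F12 be the unknown flow. Total out = 2080 + F12.
heptane balance: 1291.7 + 0.707·F12 = 0.662·(2080 + F12)
(0.707 − 0.662)·F12 = 0.662×2080 − 1291.7 = 85.28
F12 = 85.28 / 0.045 = 1895.1 lb/h

1895 lb/h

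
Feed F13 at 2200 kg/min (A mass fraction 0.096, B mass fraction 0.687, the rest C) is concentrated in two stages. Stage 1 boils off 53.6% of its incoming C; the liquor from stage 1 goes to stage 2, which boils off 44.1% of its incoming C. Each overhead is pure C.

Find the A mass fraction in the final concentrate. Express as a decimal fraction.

0.114

C in feed = 2200×0.217 = 477.4 kg/min.
After stage 1: C left = (1−0.536)×477.4 = 221.51; stream total = 1944.1 kg/min.
After stage 2: C left = (1−0.441)×221.51 = 123.83; final concentrate = 1846.4 kg/min.
A fraction = 211.2/1846.4 = 0.114.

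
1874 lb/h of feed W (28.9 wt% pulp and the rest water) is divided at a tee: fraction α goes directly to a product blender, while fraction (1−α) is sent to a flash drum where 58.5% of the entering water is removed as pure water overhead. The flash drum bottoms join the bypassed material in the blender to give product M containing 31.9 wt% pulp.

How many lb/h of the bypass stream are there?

All 1874×0.289 = 541.59 lb/h of pulp reaches M, so M = 541.59/0.319 = 1697.8 lb/h and vapour = 176.24 lb/h.
The evaporator receives (1−α)·1874 of feed at 0.711 water and removes 0.585 of that water:
0.585×0.711×(1−α)×1874 = 176.24
(1−α) = 176.24/779.46 = 0.2261;  α = 0.7739.
Bypass flow = 0.7739×1874 = 1450.3 lb/h.

1450 lb/h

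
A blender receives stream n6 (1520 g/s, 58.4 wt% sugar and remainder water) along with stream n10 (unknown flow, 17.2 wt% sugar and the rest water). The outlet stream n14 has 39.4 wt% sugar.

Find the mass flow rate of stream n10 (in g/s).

Let n10 be the unknown flow. Total out = 1520 + n10.
sugar balance: 887.68 + 0.172·n10 = 0.394·(1520 + n10)
(0.172 − 0.394)·n10 = 0.394×1520 − 887.68 = -288.8
n10 = -288.8 / -0.222 = 1300.9 g/s

1301 g/s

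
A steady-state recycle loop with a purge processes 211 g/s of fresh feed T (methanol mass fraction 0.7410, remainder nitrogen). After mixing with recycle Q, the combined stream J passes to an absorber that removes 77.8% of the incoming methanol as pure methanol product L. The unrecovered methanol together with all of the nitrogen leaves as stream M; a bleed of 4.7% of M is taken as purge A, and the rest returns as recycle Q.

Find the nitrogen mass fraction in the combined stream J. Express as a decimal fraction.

0.8543

nitrogen enters only via T and leaves only via the purge: 211×0.259 = 0.047×(nitrogen in M), and the absorber passes all nitrogen, so nitrogen in J = nitrogen in M = 1162.7 g/s.
methanol in J: m_A = 211×0.741 + (1−0.047)·(1−0.778)·m_A, so m_A = 156.35/0.7884 = 198.31 g/s.
J = 198.31 + 1162.7 = 1361.1 g/s.
nitrogen fraction in J = 1162.7/1361.1 = 0.8543.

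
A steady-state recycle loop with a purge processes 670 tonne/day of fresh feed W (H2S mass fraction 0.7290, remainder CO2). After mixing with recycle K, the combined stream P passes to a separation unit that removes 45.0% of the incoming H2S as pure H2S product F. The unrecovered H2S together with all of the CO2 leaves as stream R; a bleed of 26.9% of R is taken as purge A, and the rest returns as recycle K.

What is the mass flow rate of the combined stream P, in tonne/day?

CO2 enters only via W and leaves only via the purge: 670×0.271 = 0.269×(CO2 in R), and the separation unit passes all CO2, so CO2 in P = CO2 in R = 674.98 tonne/day.
H2S in P: m_A = 670×0.729 + (1−0.269)·(1−0.450)·m_A, so m_A = 488.43/0.5979 = 816.84 tonne/day.
P = 816.84 + 674.98 = 1491.8 tonne/day.

1492 tonne/day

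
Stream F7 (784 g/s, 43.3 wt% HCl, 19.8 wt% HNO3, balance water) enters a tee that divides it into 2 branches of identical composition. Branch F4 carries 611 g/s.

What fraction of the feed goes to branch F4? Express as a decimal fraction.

Fraction to F4 = 611/784 = 0.7793.

0.779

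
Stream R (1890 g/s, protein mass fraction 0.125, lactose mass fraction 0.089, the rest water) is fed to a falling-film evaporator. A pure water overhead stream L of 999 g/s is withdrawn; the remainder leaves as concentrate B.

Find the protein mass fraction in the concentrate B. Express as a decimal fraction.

0.265

protein is not removed: 1890×0.125 = 236.25 g/s of protein enters B.
Concentrate = 1890 − 999 = 891 g/s.
Mass fraction = 236.25/891 = 0.265.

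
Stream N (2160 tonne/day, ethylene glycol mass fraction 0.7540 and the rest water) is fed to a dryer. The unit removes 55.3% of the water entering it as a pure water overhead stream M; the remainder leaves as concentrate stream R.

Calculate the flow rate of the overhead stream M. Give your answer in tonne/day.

293.8 tonne/day

water entering = 2160×0.246 = 531.36 tonne/day; overhead removed = 0.553×531.36 = 293.84 tonne/day.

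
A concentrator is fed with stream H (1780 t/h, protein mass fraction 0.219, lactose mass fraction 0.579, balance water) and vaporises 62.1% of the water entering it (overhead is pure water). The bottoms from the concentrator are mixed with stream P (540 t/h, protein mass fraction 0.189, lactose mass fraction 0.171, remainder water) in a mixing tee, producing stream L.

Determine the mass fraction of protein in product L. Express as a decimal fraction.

0.235

Vapour removed = 0.621×0.202×1780 = 223.29 t/h; concentrate = 1556.7 t/h.
protein reaching the mixer = 389.82 (from concentrate) + 540×0.189 = 491.88 t/h.
Product flow = 1556.7 + 540 = 2096.7 t/h; protein fraction = 0.235.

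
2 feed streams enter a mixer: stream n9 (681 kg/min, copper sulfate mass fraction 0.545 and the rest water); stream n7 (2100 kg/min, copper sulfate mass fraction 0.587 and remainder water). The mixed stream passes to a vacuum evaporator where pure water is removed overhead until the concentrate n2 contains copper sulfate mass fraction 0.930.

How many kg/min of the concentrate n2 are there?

1725 kg/min

copper sulfate entering = 681×0.545 + 2100×0.587 = 1603.8 kg/min.
All copper sulfate reports to n2, so n2 = 1603.8/0.930 = 1724.6 kg/min.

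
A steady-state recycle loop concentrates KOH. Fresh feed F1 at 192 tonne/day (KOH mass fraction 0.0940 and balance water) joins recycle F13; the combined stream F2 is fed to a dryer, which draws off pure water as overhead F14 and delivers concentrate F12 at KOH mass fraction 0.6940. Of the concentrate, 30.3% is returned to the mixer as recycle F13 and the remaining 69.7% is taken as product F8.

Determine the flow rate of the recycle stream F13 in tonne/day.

11.31 tonne/day

Overall KOH balance (none leaves overhead): KOH in fresh feed = KOH in product, i.e. 192×0.094 = (1−0.303)·F12·0.694.
F12 = 18.048/(0.694×0.697) = 37.311 tonne/day.
Recycle F13 = 0.303×37.311 = 11.305 tonne/day.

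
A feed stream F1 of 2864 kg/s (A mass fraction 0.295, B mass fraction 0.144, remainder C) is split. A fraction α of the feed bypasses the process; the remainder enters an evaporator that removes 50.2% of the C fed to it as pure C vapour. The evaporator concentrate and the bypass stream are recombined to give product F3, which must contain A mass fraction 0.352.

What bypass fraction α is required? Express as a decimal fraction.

All 2864×0.295 = 844.88 kg/s of A reaches F3, so F3 = 844.88/0.352 = 2400.2 kg/s and vapour = 463.77 kg/s.
The evaporator receives (1−α)·2864 of feed at 0.561 C and removes 0.502 of that C:
0.502×0.561×(1−α)×2864 = 463.77
(1−α) = 463.77/806.57 = 0.5750;  α = 0.4250.

0.425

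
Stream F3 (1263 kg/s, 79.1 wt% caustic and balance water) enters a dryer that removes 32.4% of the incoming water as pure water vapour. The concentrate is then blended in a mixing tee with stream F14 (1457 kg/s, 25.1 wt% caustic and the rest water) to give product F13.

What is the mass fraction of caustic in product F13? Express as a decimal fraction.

0.5180

Vapour removed = 0.324×0.209×1263 = 85.525 kg/s; concentrate = 1177.5 kg/s.
caustic reaching the mixer = 999.03 (from concentrate) + 1457×0.251 = 1364.7 kg/s.
Product flow = 1177.5 + 1457 = 2634.5 kg/s; caustic fraction = 0.5180.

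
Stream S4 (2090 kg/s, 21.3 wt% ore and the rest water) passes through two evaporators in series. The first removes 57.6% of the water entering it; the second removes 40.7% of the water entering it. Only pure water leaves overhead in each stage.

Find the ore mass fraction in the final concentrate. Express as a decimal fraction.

0.5184

water in feed = 2090×0.787 = 1644.8 kg/s.
After stage 1: water left = (1−0.576)×1644.8 = 697.41; stream total = 1142.6 kg/s.
After stage 2: water left = (1−0.407)×697.41 = 413.56; final concentrate = 858.73 kg/s.
ore fraction = 445.17/858.73 = 0.5184.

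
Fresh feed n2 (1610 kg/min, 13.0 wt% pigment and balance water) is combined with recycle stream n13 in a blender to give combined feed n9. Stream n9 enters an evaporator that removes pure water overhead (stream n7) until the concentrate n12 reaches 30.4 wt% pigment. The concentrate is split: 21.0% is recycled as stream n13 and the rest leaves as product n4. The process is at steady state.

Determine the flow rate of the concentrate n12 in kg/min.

871.5 kg/min

Overall pigment balance (none leaves overhead): pigment in fresh feed = pigment in product, i.e. 1610×0.130 = (1−0.210)·n12·0.304.
n12 = 209.3/(0.304×0.790) = 871.5 kg/min.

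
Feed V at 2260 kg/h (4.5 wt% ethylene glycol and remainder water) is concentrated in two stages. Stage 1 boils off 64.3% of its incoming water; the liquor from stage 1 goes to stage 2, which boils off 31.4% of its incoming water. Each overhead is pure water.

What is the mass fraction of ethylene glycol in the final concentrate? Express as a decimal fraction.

0.1614

water in feed = 2260×0.955 = 2158.3 kg/h.
After stage 1: water left = (1−0.643)×2158.3 = 770.51; stream total = 872.21 kg/h.
After stage 2: water left = (1−0.314)×770.51 = 528.57; final concentrate = 630.27 kg/h.
ethylene glycol fraction = 101.7/630.27 = 0.1614.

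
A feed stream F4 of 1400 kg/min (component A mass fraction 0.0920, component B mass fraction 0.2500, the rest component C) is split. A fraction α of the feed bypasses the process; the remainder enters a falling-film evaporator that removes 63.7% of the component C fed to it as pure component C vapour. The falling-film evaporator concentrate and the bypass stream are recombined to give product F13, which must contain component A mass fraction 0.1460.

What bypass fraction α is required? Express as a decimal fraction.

All 1400×0.092 = 128.8 kg/min of component A reaches F13, so F13 = 128.8/0.146 = 882.19 kg/min and vapour = 517.81 kg/min.
The evaporator receives (1−α)·1400 of feed at 0.658 component C and removes 0.637 of that component C:
0.637×0.658×(1−α)×1400 = 517.81
(1−α) = 517.81/586.8 = 0.8824;  α = 0.1176.

0.118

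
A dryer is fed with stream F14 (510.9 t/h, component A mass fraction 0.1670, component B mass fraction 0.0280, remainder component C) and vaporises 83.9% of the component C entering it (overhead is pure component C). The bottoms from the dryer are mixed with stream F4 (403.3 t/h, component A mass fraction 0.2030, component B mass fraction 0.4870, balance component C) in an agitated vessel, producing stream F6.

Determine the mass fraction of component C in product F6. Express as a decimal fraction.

Vapour removed = 0.839×0.805×510.9 = 345.06 t/h; concentrate = 165.84 t/h.
component C reaching the mixer = 66.215 (from concentrate) + 403.3×0.310 = 191.24 t/h.
Product flow = 165.84 + 403.3 = 569.14 t/h; component C fraction = 0.3360.

0.3360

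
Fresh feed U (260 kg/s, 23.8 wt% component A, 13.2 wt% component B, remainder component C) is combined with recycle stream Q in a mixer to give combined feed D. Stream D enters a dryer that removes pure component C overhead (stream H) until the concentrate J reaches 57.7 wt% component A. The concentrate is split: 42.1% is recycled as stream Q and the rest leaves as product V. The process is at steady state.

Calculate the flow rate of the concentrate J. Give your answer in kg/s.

185.2 kg/s

Overall component A balance (none leaves overhead): component A in fresh feed = component A in product, i.e. 260×0.238 = (1−0.421)·J·0.577.
J = 61.88/(0.577×0.579) = 185.22 kg/s.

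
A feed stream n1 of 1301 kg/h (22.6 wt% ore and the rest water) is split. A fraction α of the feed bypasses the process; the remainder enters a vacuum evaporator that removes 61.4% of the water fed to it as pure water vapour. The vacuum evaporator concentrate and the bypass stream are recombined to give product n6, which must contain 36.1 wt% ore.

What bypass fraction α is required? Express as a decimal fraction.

0.213

All 1301×0.226 = 294.03 kg/h of ore reaches n6, so n6 = 294.03/0.361 = 814.48 kg/h and vapour = 486.52 kg/h.
The evaporator receives (1−α)·1301 of feed at 0.774 water and removes 0.614 of that water:
0.614×0.774×(1−α)×1301 = 486.52
(1−α) = 486.52/618.28 = 0.7869;  α = 0.2131.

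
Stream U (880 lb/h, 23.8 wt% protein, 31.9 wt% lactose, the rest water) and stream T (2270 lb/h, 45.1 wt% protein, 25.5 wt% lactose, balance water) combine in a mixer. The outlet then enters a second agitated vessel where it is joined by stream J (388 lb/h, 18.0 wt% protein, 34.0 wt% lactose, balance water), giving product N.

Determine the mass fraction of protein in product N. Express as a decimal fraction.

Overall, product flow = 3538 lb/h.
protein in = 880×0.238 + 2270×0.451 + 388×0.180 = 1303 lb/h.
protein fraction in N = 0.368.

0.368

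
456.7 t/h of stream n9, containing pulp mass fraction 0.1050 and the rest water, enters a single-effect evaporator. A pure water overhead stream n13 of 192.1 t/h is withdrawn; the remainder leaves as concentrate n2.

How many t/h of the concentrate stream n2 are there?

264.6 t/h

Concentrate = 456.7 − 192.1 = 264.6 t/h.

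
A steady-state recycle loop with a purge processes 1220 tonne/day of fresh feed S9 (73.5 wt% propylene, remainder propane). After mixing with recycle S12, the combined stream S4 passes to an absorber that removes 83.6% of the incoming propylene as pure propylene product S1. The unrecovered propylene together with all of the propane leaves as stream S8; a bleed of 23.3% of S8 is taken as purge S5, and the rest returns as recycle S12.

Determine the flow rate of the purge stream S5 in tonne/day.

propane enters only via S9 and leaves only via the purge: 1220×0.265 = 0.233×(propane in S8), and the absorber passes all propane, so propane in S4 = propane in S8 = 1387.6 tonne/day.
propylene in S4: m_A = 1220×0.735 + (1−0.233)·(1−0.836)·m_A, so m_A = 896.7/0.8742 = 1025.7 tonne/day.
S8 = (1−0.836)×1025.7 + 1387.6 = 1555.8 tonne/day.
Purge S5 = 0.233×1555.8 = 362.49 tonne/day.

362.5 tonne/day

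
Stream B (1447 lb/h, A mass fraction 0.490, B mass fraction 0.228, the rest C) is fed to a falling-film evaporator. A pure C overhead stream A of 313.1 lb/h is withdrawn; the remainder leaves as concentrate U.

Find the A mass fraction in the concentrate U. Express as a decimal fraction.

A is not removed: 1447×0.490 = 709.03 lb/h of A enters U.
Concentrate = 1447 − 313.1 = 1133.9 lb/h.
Mass fraction = 709.03/1133.9 = 0.625.

0.625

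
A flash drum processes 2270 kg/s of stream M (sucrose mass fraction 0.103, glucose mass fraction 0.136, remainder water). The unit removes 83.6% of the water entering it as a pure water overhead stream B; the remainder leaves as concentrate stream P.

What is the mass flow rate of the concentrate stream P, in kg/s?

water entering = 2270×0.761 = 1727.5 kg/s; overhead removed = 0.836×1727.5 = 1444.2 kg/s.
Concentrate = 2270 − 1444.2 = 825.84 kg/s.

825.8 kg/s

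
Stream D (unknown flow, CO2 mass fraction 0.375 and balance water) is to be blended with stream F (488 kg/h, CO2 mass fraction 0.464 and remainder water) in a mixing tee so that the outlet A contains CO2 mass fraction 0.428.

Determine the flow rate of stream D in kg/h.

Let D be the unknown flow. Total out = 488 + D.
CO2 balance: 226.43 + 0.375·D = 0.428·(488 + D)
(0.375 − 0.428)·D = 0.428×488 − 226.43 = -17.568
D = -17.568 / -0.053 = 331.47 kg/h

331.5 kg/h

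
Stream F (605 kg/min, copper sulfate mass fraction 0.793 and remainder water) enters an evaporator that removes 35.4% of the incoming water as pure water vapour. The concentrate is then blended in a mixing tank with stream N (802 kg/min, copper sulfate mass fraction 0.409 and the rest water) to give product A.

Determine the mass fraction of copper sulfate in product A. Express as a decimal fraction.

0.593

Vapour removed = 0.354×0.207×605 = 44.333 kg/min; concentrate = 560.67 kg/min.
copper sulfate reaching the mixer = 479.77 (from concentrate) + 802×0.409 = 807.78 kg/min.
Product flow = 560.67 + 802 = 1362.7 kg/min; copper sulfate fraction = 0.593.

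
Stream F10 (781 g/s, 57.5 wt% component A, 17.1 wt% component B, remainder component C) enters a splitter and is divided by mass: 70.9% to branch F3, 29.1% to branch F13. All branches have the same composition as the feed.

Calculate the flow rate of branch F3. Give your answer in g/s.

553.7 g/s

Branch F3 flow = 0.709×781 = 553.73 g/s.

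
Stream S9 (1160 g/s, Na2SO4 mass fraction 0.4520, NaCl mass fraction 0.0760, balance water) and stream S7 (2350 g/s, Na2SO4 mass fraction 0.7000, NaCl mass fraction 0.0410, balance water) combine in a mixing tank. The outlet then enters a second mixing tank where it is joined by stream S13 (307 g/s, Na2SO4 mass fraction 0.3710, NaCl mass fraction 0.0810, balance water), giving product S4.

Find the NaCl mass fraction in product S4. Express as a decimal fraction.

Overall, product flow = 3817 g/s.
NaCl in = 1160×0.076 + 2350×0.041 + 307×0.081 = 209.38 g/s.
NaCl fraction in S4 = 0.0549.

0.0549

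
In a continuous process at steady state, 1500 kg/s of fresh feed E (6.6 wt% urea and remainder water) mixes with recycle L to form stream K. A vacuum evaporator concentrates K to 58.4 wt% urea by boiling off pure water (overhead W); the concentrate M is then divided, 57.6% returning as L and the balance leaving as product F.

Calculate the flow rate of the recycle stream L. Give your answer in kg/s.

230.3 kg/s

Overall urea balance (none leaves overhead): urea in fresh feed = urea in product, i.e. 1500×0.066 = (1−0.576)·M·0.584.
M = 99/(0.584×0.424) = 399.81 kg/s.
Recycle L = 0.576×399.81 = 230.29 kg/s.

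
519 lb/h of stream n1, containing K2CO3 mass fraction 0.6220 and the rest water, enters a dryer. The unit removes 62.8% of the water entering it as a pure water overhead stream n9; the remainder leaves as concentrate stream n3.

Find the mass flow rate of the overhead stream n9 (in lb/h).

water entering = 519×0.378 = 196.18 lb/h; overhead removed = 0.628×196.18 = 123.2 lb/h.

123.2 lb/h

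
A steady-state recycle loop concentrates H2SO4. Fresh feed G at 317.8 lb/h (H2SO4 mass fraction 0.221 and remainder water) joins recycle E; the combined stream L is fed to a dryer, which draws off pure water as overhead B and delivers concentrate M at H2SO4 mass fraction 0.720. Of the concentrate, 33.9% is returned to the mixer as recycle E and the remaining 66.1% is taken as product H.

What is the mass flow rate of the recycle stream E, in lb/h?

Overall H2SO4 balance (none leaves overhead): H2SO4 in fresh feed = H2SO4 in product, i.e. 317.8×0.221 = (1−0.339)·M·0.720.
M = 70.234/(0.720×0.661) = 147.57 lb/h.
Recycle E = 0.339×147.57 = 50.028 lb/h.

50.03 lb/h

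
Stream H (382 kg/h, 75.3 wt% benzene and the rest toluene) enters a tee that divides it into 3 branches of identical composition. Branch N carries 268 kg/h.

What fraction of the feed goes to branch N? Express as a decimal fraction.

Fraction to N = 268/382 = 0.7016.

0.702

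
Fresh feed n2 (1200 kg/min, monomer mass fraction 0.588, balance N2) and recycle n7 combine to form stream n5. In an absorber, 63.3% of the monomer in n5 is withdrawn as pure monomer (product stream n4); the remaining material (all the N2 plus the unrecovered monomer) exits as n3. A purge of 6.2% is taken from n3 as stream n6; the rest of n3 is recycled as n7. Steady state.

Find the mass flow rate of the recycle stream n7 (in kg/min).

7850 kg/min

N2 enters only via n2 and leaves only via the purge: 1200×0.412 = 0.062×(N2 in n3), and the absorber passes all N2, so N2 in n5 = N2 in n3 = 7974.2 kg/min.
monomer in n5: m_A = 1200×0.588 + (1−0.062)·(1−0.633)·m_A, so m_A = 705.6/0.6558 = 1076 kg/min.
n3 = (1−0.633)×1076 + 7974.2 = 8369.1 kg/min.
Recycle n7 = (1−0.062)×8369.1 = 7850.2 kg/min.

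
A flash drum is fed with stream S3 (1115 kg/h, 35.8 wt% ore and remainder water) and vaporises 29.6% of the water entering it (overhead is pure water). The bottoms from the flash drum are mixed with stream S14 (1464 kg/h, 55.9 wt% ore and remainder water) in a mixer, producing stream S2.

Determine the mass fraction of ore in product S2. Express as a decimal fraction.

0.514

Vapour removed = 0.296×0.642×1115 = 211.89 kg/h; concentrate = 903.11 kg/h.
ore reaching the mixer = 399.17 (from concentrate) + 1464×0.559 = 1217.5 kg/h.
Product flow = 903.11 + 1464 = 2367.1 kg/h; ore fraction = 0.514.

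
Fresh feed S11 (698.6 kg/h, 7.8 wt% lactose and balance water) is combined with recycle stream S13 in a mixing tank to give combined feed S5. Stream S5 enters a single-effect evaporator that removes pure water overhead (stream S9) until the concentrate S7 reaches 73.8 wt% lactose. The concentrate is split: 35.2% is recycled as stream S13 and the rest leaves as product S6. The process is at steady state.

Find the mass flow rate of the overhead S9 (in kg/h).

Overall lactose balance (none leaves overhead): lactose in fresh feed = lactose in product, i.e. 698.6×0.078 = (1−0.352)·S7·0.738.
S7 = 54.491/(0.738×0.648) = 113.94 kg/h.
Recycle S13 = 0.352×113.94 = 40.108 kg/h.
Combined feed S5 = 698.6 + 40.108 = 738.71 kg/h.
Overhead S9 = S5 − S7 = 738.71 − 113.94 = 624.76 kg/h.

624.8 kg/h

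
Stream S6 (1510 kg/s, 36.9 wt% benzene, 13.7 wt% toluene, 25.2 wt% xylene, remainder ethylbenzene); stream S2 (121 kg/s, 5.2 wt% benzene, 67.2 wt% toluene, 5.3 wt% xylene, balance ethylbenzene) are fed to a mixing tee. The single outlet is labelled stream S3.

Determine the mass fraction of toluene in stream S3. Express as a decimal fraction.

0.177

Total flow out = 1510 + 121 = 1631 kg/s.
toluene in = 1510×0.137 + 121×0.672 = 288.18 kg/s.
toluene mass fraction in S3 = 288.18/1631 = 0.177.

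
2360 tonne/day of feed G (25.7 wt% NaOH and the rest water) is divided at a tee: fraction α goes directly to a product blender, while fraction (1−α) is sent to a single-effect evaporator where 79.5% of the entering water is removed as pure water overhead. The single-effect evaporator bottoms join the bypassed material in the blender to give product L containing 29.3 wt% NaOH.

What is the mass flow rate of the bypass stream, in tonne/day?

All 2360×0.257 = 606.52 tonne/day of NaOH reaches L, so L = 606.52/0.293 = 2070 tonne/day and vapour = 289.97 tonne/day.
The evaporator receives (1−α)·2360 of feed at 0.743 water and removes 0.795 of that water:
0.795×0.743×(1−α)×2360 = 289.97
(1−α) = 289.97/1394 = 0.2080;  α = 0.7920.
Bypass flow = 0.7920×2360 = 1869.1 tonne/day.

1869 tonne/day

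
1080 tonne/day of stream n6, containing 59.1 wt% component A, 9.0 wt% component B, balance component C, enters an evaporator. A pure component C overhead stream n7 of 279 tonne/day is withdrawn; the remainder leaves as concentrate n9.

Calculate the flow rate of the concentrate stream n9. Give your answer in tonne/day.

Concentrate = 1080 − 279 = 801 tonne/day.

801 tonne/day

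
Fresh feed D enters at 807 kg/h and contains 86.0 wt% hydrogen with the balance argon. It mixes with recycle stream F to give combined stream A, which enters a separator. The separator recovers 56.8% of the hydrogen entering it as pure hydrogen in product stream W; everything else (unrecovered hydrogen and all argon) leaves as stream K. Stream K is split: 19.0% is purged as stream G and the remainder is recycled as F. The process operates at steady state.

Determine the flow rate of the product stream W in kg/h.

hydrogen in A: m_A = 807×0.860 + (1−0.190)·(1−0.568)·m_A, so m_A = 694.02/0.6501 = 1067.6 kg/h.
Product W = 0.568×1067.6 = 606.39 kg/h.

606.4 kg/h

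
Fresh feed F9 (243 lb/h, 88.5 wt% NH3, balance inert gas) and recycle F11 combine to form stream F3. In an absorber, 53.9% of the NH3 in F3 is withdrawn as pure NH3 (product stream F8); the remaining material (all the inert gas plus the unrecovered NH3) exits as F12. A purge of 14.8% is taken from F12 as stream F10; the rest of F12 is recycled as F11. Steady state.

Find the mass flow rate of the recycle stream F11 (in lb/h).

inert gas enters only via F9 and leaves only via the purge: 243×0.115 = 0.148×(inert gas in F12), and the absorber passes all inert gas, so inert gas in F3 = inert gas in F12 = 188.82 lb/h.
NH3 in F3: m_A = 243×0.885 + (1−0.148)·(1−0.539)·m_A, so m_A = 215.06/0.6072 = 354.16 lb/h.
F12 = (1−0.539)×354.16 + 188.82 = 352.08 lb/h.
Recycle F11 = (1−0.148)×352.08 = 299.98 lb/h.

300 lb/h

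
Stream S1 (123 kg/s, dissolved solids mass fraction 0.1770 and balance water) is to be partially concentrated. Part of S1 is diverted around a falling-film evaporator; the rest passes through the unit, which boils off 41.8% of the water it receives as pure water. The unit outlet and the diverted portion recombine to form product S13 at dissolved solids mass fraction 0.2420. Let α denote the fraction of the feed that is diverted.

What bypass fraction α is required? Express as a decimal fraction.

0.219

All 123×0.177 = 21.771 kg/s of dissolved solids reaches S13, so S13 = 21.771/0.242 = 89.963 kg/s and vapour = 33.037 kg/s.
The evaporator receives (1−α)·123 of feed at 0.823 water and removes 0.418 of that water:
0.418×0.823×(1−α)×123 = 33.037
(1−α) = 33.037/42.314 = 0.7808;  α = 0.2192.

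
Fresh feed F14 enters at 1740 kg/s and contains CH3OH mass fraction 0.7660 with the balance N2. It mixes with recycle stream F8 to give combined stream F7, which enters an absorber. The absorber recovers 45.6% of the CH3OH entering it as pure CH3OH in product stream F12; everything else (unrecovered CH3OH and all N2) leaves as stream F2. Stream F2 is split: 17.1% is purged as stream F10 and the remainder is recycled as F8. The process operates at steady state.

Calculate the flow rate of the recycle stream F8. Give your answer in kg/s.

N2 enters only via F14 and leaves only via the purge: 1740×0.234 = 0.171×(N2 in F2), and the absorber passes all N2, so N2 in F7 = N2 in F2 = 2381.1 kg/s.
CH3OH in F7: m_A = 1740×0.766 + (1−0.171)·(1−0.456)·m_A, so m_A = 1332.8/0.5490 = 2427.7 kg/s.
F2 = (1−0.456)×2427.7 + 2381.1 = 3701.7 kg/s.
Recycle F8 = (1−0.171)×3701.7 = 3068.7 kg/s.

3069 kg/s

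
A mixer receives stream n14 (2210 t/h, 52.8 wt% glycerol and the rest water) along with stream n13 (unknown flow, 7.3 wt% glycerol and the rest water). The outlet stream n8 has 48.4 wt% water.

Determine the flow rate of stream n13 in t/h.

59.86 t/h

Let n13 be the unknown flow. Total out = 2210 + n13.
water balance: 1043.1 + 0.927·n13 = 0.484·(2210 + n13)
(0.927 − 0.484)·n13 = 0.484×2210 − 1043.1 = 26.52
n13 = 26.52 / 0.443 = 59.865 t/h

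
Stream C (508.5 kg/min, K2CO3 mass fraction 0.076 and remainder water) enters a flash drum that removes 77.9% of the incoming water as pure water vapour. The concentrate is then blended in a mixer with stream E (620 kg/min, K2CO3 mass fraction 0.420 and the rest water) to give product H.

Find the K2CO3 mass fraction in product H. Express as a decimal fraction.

Vapour removed = 0.779×0.924×508.5 = 366.02 kg/min; concentrate = 142.48 kg/min.
K2CO3 reaching the mixer = 38.646 (from concentrate) + 620×0.420 = 299.05 kg/min.
Product flow = 142.48 + 620 = 762.48 kg/min; K2CO3 fraction = 0.392.

0.392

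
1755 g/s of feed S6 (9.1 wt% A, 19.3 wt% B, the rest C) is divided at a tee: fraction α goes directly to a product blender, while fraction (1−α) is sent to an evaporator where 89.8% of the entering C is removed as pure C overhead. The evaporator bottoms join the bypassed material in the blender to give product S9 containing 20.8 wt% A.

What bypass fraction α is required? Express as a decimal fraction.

0.125

All 1755×0.091 = 159.7 g/s of A reaches S9, so S9 = 159.7/0.208 = 767.81 g/s and vapour = 987.19 g/s.
The evaporator receives (1−α)·1755 of feed at 0.716 C and removes 0.898 of that C:
0.898×0.716×(1−α)×1755 = 987.19
(1−α) = 987.19/1128.4 = 0.8748;  α = 0.1252.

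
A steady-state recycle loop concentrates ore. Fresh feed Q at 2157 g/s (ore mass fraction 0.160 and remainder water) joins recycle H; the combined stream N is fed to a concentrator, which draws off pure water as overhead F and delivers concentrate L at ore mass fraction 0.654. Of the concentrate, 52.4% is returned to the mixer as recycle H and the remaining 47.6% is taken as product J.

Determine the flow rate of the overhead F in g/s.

1629 g/s

Overall ore balance (none leaves overhead): ore in fresh feed = ore in product, i.e. 2157×0.160 = (1−0.524)·L·0.654.
L = 345.12/(0.654×0.476) = 1108.6 g/s.
Recycle H = 0.524×1108.6 = 580.92 g/s.
Combined feed N = 2157 + 580.92 = 2737.9 g/s.
Overhead F = N − L = 2737.9 − 1108.6 = 1629.3 g/s.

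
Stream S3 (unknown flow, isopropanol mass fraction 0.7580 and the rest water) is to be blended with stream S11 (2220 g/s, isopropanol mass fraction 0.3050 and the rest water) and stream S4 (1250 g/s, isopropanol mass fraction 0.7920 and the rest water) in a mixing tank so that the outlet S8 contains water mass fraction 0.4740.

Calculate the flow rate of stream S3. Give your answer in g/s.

681.6 g/s

Let S3 be the unknown flow. Total out = 3470 + S3.
water balance: 1802.9 + 0.242·S3 = 0.474·(3470 + S3)
(0.242 − 0.474)·S3 = 0.474×3470 − 1802.9 = -158.12
S3 = -158.12 / -0.232 = 681.55 g/s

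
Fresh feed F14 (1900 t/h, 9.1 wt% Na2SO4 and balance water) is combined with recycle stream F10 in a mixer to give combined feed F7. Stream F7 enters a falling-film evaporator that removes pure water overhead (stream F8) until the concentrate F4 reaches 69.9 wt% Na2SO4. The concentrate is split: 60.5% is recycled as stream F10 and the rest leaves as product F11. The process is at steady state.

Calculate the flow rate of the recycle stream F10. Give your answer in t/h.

Overall Na2SO4 balance (none leaves overhead): Na2SO4 in fresh feed = Na2SO4 in product, i.e. 1900×0.091 = (1−0.605)·F4·0.699.
F4 = 172.9/(0.699×0.395) = 626.21 t/h.
Recycle F10 = 0.605×626.21 = 378.86 t/h.

378.9 t/h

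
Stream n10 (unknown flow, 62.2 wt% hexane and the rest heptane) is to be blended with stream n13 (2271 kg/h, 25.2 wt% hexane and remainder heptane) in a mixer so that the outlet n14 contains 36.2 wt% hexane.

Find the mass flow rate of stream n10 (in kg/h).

Let n10 be the unknown flow. Total out = 2271 + n10.
hexane balance: 572.29 + 0.622·n10 = 0.362·(2271 + n10)
(0.622 − 0.362)·n10 = 0.362×2271 − 572.29 = 249.81
n10 = 249.81 / 0.260 = 960.81 kg/h

960.8 kg/h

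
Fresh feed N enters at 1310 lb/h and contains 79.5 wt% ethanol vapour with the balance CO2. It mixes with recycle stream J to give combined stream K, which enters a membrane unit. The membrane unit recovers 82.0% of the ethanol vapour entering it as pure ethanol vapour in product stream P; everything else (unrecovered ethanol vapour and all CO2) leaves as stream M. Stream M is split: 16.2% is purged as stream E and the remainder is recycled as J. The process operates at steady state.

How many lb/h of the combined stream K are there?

2884 lb/h

CO2 enters only via N and leaves only via the purge: 1310×0.205 = 0.162×(CO2 in M), and the membrane unit passes all CO2, so CO2 in K = CO2 in M = 1657.7 lb/h.
ethanol vapour in K: m_A = 1310×0.795 + (1−0.162)·(1−0.820)·m_A, so m_A = 1041.5/0.8492 = 1226.4 lb/h.
K = 1226.4 + 1657.7 = 2884.2 lb/h.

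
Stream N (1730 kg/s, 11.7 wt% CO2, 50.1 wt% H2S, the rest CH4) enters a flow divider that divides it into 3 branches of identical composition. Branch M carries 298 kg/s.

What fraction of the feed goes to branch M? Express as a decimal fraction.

0.172

Fraction to M = 298/1730 = 0.1723.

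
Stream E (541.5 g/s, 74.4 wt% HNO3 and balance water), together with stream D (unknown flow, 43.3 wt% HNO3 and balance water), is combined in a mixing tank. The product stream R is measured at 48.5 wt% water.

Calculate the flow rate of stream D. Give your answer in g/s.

Let D be the unknown flow. Total out = 541.5 + D.
water balance: 138.62 + 0.567·D = 0.485·(541.5 + D)
(0.567 − 0.485)·D = 0.485×541.5 − 138.62 = 124
D = 124 / 0.082 = 1512.2 g/s

1512 g/s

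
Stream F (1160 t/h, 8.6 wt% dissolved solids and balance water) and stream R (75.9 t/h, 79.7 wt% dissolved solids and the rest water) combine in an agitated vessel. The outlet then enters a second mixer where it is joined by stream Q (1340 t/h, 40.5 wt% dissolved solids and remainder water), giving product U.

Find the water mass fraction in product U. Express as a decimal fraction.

Overall, product flow = 2575.9 t/h.
water in = 1160×0.914 + 75.9×0.203 + 1340×0.595 = 1872.9 t/h.
water fraction in U = 0.727.

0.727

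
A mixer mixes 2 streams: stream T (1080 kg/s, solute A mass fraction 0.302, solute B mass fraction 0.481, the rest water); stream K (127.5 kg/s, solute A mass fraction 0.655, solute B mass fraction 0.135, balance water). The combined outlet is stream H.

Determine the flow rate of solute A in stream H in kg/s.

409.7 kg/s

solute A out = solute A in = 1080×0.302 + 127.5×0.655 = 409.67 kg/s.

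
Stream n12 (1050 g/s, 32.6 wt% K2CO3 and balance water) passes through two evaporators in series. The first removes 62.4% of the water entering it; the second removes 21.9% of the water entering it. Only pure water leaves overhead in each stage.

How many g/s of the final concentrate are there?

550.1 g/s

water in feed = 1050×0.674 = 707.7 g/s.
After stage 1: water left = (1−0.624)×707.7 = 266.1; stream total = 608.4 g/s.
After stage 2: water left = (1−0.219)×266.1 = 207.82; final concentrate = 550.12 g/s.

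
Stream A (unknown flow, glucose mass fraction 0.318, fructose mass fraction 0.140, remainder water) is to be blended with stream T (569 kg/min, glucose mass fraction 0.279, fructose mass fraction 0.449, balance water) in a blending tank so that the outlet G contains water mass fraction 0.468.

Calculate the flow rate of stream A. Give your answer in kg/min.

Let A be the unknown flow. Total out = 569 + A.
water balance: 154.77 + 0.542·A = 0.468·(569 + A)
(0.542 − 0.468)·A = 0.468×569 − 154.77 = 111.52
A = 111.52 / 0.074 = 1507.1 kg/min

1507 kg/min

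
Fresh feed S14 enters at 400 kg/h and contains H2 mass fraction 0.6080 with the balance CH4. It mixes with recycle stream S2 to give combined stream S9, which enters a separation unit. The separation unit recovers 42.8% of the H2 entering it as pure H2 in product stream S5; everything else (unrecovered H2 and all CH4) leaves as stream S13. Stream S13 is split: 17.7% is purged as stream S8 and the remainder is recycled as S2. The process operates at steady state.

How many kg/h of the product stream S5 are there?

196.7 kg/h

H2 in S9: m_A = 400×0.608 + (1−0.177)·(1−0.428)·m_A, so m_A = 243.2/0.5292 = 459.52 kg/h.
Product S5 = 0.428×459.52 = 196.68 kg/h.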